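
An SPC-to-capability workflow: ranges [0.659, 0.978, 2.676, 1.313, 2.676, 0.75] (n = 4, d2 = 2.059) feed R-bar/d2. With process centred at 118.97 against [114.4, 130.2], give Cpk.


R_bar = (0.659 + 0.978 + 2.676 + 1.313 + 2.676 + 0.75) / 6 = 1.5086667
sigma = R_bar / d2 = 1.5086667 / 2.059 = 0.73271816
Cp = (USL - LSL)/(6*sigma) = (130.2 - 114.4)/(6*0.73271816) = 3.5939
Cpu = (130.2 - 118.97)/(3*0.73271816) = 5.1088
Cpl = (118.97 - 114.4)/(3*0.73271816) = 2.0790
Cpk = min(Cpu, Cpl) = 2.0790

2.0790


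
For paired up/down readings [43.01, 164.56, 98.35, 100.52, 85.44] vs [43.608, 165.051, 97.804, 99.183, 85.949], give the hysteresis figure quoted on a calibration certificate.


|43.01 - 43.608| = 0.5980
|164.56 - 165.051| = 0.4910
|98.35 - 97.804| = 0.5460
|100.52 - 99.183| = 1.3370
|85.44 - 85.949| = 0.5090
hysteresis = max(diffs) = 1.3370

1.3370


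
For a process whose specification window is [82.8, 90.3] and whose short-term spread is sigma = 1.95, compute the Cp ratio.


Cp = (USL - LSL) / (6 * sigma)
= (90.3 - 82.8) / (6 * 1.95)
= 7.5000 / 11.7000
= 0.6410

0.6410


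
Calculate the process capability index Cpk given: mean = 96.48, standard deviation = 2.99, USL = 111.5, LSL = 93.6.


Cpu = (USL - mean) / (3*sigma) = (111.5 - 96.48) / (3*2.99) = 1.6745
Cpl = (mean - LSL) / (3*sigma) = (96.48 - 93.6) / (3*2.99) = 0.3211
Cpk = min(Cpu, Cpl) = 0.3211

0.3211


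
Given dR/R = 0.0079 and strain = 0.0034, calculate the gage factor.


GF = (dR/R) / epsilon
= 0.0079 / 0.0034
= 2.3235

2.3235


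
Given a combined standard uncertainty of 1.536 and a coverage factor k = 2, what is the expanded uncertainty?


U = k * uc
U = 2 * 1.536
U = 3.0720

3.0720


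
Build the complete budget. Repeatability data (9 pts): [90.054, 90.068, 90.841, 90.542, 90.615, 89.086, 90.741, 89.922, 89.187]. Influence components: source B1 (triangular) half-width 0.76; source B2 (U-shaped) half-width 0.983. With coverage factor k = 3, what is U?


mean = (90.054 + 90.068 + 90.841 + 90.542 + 90.615 + 89.086 + 90.741 + 89.922 + 89.187) / 9 = 90.11733333
s = sqrt(sum((x - mean)^2)/(n-1)) = 0.6436649
u_A = s / sqrt(n) = 0.6436649 / sqrt(9) = 0.21455497
u_B1 = 0.76 / sqrt(6) = 0.3102687
u_B2 = 0.983 / sqrt(2) = 0.69508597
uc = sqrt(0.21455497^2 + 0.3102687^2 + 0.69508597^2) = 0.79085081
U = k * uc = 3 * 0.79085081
U = 2.3726

2.3726


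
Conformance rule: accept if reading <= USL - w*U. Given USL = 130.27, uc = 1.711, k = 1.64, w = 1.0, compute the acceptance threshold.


U = k * uc = 1.64 * 1.711 = 2.80604
guard band g = w * U = 1.0 * 2.80604 = 2.80604
AL = USL - g = 130.27 - 2.80604
AL = 127.4640

127.4640


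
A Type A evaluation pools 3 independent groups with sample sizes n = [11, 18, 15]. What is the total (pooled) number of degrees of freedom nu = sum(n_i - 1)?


nu = sum_i (n_i - 1)
nu = ((11 - 1) + (18 - 1) + (15 - 1))
nu = 10 + 17 + 14
nu = 41

41


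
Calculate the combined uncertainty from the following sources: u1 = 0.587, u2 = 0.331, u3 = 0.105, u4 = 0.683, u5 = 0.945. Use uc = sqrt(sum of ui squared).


uc = sqrt(0.587^2 + 0.331^2 + 0.105^2 + 0.683^2 + 0.945^2)
uc = sqrt(1.824669)
uc = 1.3508

1.3508


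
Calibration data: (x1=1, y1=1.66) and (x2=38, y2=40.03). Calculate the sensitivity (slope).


slope = (y2 - y1) / (x2 - x1)
= (40.03 - 1.66) / (38 - 1)
= 38.3700 / 37
= 1.0370

1.0370


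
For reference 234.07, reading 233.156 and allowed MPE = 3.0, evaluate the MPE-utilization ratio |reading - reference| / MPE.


e = indication - reference = 233.156 - 234.07 = -0.9140
|e| = 0.9140
ratio = |e| / MPE = 0.9140 / 3.0
ratio = 0.3047

0.3047


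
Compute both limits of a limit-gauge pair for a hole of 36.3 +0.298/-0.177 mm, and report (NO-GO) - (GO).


GO = nominal - lower_tol (smallest hole = maximum material condition)
GO = 36.3 - 0.177 = 36.123
NO-GO = nominal + upper_tol (largest hole = least material condition)
NO-GO = 36.3 + 0.298 = 36.598
spread = NO-GO - GO = 36.598 - 36.123 = 0.4750

0.4750


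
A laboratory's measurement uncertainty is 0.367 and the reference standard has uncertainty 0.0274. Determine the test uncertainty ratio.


TUR = u_lab / u_ref
= 0.367 / 0.0274
= 13.3942

13.3942


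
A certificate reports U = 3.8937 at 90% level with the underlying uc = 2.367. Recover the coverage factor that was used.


k = U / uc
k = 3.8937 / 2.367
k = 1.645

1.645


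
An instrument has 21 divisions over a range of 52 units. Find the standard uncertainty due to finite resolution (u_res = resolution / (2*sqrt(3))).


resolution = range / divisions
resolution = 52 / 21 = 2.4761905
u_res = resolution / (2*sqrt(3))
u_res = 2.4761905 / 3.4641016
u_res = 0.7148

0.7148


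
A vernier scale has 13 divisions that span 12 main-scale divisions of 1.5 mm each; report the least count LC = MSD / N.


LC = MSD / n_div
= 1.5 / 13
= 0.1154

0.1154


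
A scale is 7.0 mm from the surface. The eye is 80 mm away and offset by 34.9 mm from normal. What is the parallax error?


error = h * offset / d
= 7.0 * 34.9 / 80
= 3.0537

3.0537


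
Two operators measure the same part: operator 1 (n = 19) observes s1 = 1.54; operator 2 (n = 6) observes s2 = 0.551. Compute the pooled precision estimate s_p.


s_p = sqrt(((n1-1)*s1^2 + (n2-1)*s2^2) / (n1+n2-2))
numerator = (19-1)*1.54^2 + (6-1)*0.551^2 = 42.6888 + 1.518005 = 44.206805
denominator = 19 + 6 - 2 = 23
s_p^2 = 44.206805 / 23 = 1.922035
s_p = sqrt(1.922035) = 1.3864

1.3864


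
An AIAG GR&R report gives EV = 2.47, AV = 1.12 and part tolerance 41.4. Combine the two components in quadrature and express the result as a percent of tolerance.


GRR = sqrt(EV^2 + AV^2) = sqrt(2.47^2 + 1.12^2) = 2.7120656
%GRR = GRR / tol * 100 = 2.7120656 / 41.4 * 100
%GRR = 6.5509

6.5509


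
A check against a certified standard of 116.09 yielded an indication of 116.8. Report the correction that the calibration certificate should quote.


Correction = standard - reading
= 116.09 - 116.8
= -0.7100

-0.7100


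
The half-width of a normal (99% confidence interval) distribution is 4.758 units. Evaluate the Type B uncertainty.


u_B = half_width / 2.576
u_B = 4.758 / 2.576
u_B = 1.8470

1.8470


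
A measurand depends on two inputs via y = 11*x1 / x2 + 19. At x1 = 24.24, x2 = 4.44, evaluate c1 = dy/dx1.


y = 11*x1 / x2 + 19
dy/dx1 = 11/x2
Evaluate at x2 = 4.44: c1 = 11 / 4.44
c1 = 2.4775

2.4775


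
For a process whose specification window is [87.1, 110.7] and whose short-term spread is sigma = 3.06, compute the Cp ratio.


Cp = (USL - LSL) / (6 * sigma)
= (110.7 - 87.1) / (6 * 3.06)
= 23.6000 / 18.3600
= 1.2854

1.2854


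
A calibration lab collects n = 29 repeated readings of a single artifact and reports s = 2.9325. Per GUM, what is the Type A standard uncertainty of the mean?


u_A = s / sqrt(n)
u_A = 2.9325 / sqrt(29)
u_A = 2.9325 / 5.3851648
u_A = 0.5446

0.5446


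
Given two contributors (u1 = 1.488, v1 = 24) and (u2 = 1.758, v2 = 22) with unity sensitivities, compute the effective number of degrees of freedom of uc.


uc = sqrt(u1^2 + u2^2) = sqrt(1.488^2 + 1.758^2) = 2.3031952
v_eff = uc^4 / (u1^4/v1 + u2^4/v2)
= 2.3031952^4 / (1.488^4/24 + 1.758^4/22)
= 28.139928 / 0.63843106
v_eff = 44.0767

44.0767


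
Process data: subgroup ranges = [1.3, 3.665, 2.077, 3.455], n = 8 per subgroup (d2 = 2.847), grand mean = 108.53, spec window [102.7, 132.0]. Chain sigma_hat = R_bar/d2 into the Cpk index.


R_bar = (1.3 + 3.665 + 2.077 + 3.455) / 4 = 2.62425
sigma = R_bar / d2 = 2.62425 / 2.847 = 0.92175975
Cp = (USL - LSL)/(6*sigma) = (132.0 - 102.7)/(6*0.92175975) = 5.2978
Cpu = (132.0 - 108.53)/(3*0.92175975) = 8.4874
Cpl = (108.53 - 102.7)/(3*0.92175975) = 2.1083
Cpk = min(Cpu, Cpl) = 2.1083

2.1083


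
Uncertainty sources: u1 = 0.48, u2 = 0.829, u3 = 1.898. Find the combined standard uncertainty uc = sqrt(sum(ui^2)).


uc = sqrt(0.48^2 + 0.829^2 + 1.898^2)
uc = sqrt(4.520045)
uc = 2.1260

2.1260


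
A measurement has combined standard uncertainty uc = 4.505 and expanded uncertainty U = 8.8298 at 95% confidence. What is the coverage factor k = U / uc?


k = U / uc
k = 8.8298 / 4.505
k = 1.96

1.96


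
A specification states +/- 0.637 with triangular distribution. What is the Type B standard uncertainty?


u_B = half_width / sqrt(6)
u_B = 0.637 / 2.4494897
u_B = 0.2601

0.2601


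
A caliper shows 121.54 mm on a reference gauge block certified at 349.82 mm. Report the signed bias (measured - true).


Systematic error = measured - true
= 121.54 - 349.82
= -228.2800

-228.2800


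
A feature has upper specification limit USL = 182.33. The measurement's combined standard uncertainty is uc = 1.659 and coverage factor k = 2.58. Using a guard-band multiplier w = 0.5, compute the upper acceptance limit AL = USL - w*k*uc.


U = k * uc = 2.58 * 1.659 = 4.28022
guard band g = w * U = 0.5 * 4.28022 = 2.14011
AL = USL - g = 182.33 - 2.14011
AL = 180.1899

180.1899


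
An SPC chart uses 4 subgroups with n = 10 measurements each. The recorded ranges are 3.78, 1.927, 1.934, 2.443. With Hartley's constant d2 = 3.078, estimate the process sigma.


R_bar = (3.78 + 1.927 + 1.934 + 2.443) / 4
R_bar = 10.084 / 4 = 2.521
sigma_hat = R_bar / d2 = 2.521 / 3.078 = 0.8190

0.8190


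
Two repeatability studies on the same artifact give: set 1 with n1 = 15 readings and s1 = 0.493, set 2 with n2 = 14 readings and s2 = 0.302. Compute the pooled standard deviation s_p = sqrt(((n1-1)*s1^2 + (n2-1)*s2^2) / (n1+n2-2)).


s_p = sqrt(((n1-1)*s1^2 + (n2-1)*s2^2) / (n1+n2-2))
numerator = (15-1)*0.493^2 + (14-1)*0.302^2 = 3.402686 + 1.185652 = 4.588338
denominator = 15 + 14 - 2 = 27
s_p^2 = 4.588338 / 27 = 0.16993844
s_p = sqrt(0.16993844) = 0.4122

0.4122


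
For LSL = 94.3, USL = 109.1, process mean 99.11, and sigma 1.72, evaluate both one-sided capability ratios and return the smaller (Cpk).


Cpu = (USL - mean) / (3*sigma) = (109.1 - 99.11) / (3*1.72) = 1.9360
Cpl = (mean - LSL) / (3*sigma) = (99.11 - 94.3) / (3*1.72) = 0.9322
Cpk = min(Cpu, Cpl) = 0.9322

0.9322


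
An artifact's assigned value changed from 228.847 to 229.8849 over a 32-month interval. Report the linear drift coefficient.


rate = (v2 - v1) / months
= (229.8849 - 228.847) / 32
= 1.0379 / 32
= 0.0324

0.0324


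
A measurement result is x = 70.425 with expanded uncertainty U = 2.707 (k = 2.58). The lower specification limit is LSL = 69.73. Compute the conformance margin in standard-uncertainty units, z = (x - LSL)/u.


u = U / k = 2.707 / 2.58 = 1.0492248
margin = |LSL - x| = |69.73 - 70.425| = 0.695
z = margin / u = 0.695 / 1.0492248
z = 0.6624

0.6624


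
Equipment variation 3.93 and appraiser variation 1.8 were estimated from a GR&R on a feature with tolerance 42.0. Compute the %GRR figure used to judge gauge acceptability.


GRR = sqrt(EV^2 + AV^2) = sqrt(3.93^2 + 1.8^2) = 4.3226034
%GRR = GRR / tol * 100 = 4.3226034 / 42.0 * 100
%GRR = 10.2919

10.2919


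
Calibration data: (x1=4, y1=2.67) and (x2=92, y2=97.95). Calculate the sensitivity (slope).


slope = (y2 - y1) / (x2 - x1)
= (97.95 - 2.67) / (92 - 4)
= 95.2800 / 88
= 1.0827

1.0827


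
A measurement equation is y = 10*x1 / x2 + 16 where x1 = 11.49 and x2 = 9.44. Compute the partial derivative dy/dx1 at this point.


y = 10*x1 / x2 + 16
dy/dx1 = 10/x2
Evaluate at x2 = 9.44: c1 = 10 / 9.44
c1 = 1.0593

1.0593


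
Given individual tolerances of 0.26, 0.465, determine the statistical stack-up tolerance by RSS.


RSS = sqrt(0.26^2 + 0.465^2)
= sqrt(0.283825)
= 0.5328

0.5328


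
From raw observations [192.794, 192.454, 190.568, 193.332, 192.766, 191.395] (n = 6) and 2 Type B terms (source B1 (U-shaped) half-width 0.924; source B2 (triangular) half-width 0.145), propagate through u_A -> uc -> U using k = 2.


mean = (192.794 + 192.454 + 190.568 + 193.332 + 192.766 + 191.395) / 6 = 192.2181667
s = sqrt(sum((x - mean)^2)/(n-1)) = 1.0323372
u_A = s / sqrt(n) = 1.0323372 / sqrt(6) = 0.4214499
u_B1 = 0.924 / sqrt(2) = 0.65336667
u_B2 = 0.145 / sqrt(6) = 0.059196002
uc = sqrt(0.4214499^2 + 0.65336667^2 + 0.059196002^2) = 0.77975136
U = k * uc = 2 * 0.77975136
U = 1.5595

1.5595


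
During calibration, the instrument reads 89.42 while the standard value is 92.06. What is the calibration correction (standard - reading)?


Correction = standard - reading
= 92.06 - 89.42
= 2.6400

2.6400


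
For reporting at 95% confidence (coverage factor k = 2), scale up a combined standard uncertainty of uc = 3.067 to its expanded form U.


U = k * uc
U = 2 * 3.067
U = 6.1340

6.1340


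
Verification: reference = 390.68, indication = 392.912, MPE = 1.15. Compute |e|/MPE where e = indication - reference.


e = indication - reference = 392.912 - 390.68 = 2.2320
|e| = 2.2320
ratio = |e| / MPE = 2.2320 / 1.15
ratio = 1.9409

1.9409


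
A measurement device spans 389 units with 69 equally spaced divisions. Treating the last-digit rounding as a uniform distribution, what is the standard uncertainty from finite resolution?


resolution = range / divisions
resolution = 389 / 69 = 5.6376812
u_res = resolution / (2*sqrt(3))
u_res = 5.6376812 / 3.4641016
u_res = 1.6275

1.6275


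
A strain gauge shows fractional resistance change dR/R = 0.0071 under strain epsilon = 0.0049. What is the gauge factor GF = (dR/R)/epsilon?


GF = (dR/R) / epsilon
= 0.0071 / 0.0049
= 1.4490

1.4490


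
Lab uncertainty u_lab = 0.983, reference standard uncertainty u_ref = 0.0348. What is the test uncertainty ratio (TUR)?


TUR = u_lab / u_ref
= 0.983 / 0.0348
= 28.2471

28.2471


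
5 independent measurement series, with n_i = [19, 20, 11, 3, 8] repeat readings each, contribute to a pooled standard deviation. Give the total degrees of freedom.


nu = sum_i (n_i - 1)
nu = ((19 - 1) + (20 - 1) + (11 - 1) + (3 - 1) + (8 - 1))
nu = 18 + 19 + 10 + 2 + 7
nu = 56

56


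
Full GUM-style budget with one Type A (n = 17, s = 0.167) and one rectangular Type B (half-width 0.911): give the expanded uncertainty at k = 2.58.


u_A = s / sqrt(n) = 0.167 / sqrt(17) = 0.040503449
u_B = half_width / sqrt(3) = 0.911 / sqrt(3) = 0.5259661
uc = sqrt(u_A^2 + u_B^2) = sqrt(0.040503449^2 + 0.5259661^2) = 0.52752333
U = k * uc = 2.58 * 0.52752333
U = 1.3610

1.3610


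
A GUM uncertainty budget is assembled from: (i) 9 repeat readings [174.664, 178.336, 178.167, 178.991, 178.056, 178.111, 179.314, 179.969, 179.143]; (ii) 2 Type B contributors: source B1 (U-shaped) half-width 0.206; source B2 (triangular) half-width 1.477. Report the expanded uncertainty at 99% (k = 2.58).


mean = (174.664 + 178.336 + 178.167 + 178.991 + 178.056 + 178.111 + 179.314 + 179.969 + 179.143) / 9 = 178.3056667
s = sqrt(sum((x - mean)^2)/(n-1)) = 1.5139491
u_A = s / sqrt(n) = 1.5139491 / sqrt(9) = 0.5046497
u_B1 = 0.206 / sqrt(2) = 0.145664
u_B2 = 1.477 / sqrt(6) = 0.60298273
uc = sqrt(0.5046497^2 + 0.145664^2 + 0.60298273^2) = 0.79967337
U = k * uc = 2.58 * 0.79967337
U = 2.0632

2.0632


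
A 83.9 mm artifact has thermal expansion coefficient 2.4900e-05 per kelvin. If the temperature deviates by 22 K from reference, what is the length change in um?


dL = L * alpha * dT
= 83.9 * 2.4900e-05 * 22
= 0.0459604 mm
dL_um = 0.0459604 * 1000 = 45.9604 um

45.9604


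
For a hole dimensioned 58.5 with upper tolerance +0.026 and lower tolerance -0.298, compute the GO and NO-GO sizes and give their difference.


GO = nominal - lower_tol (smallest hole = maximum material condition)
GO = 58.5 - 0.298 = 58.202
NO-GO = nominal + upper_tol (largest hole = least material condition)
NO-GO = 58.5 + 0.026 = 58.526
spread = NO-GO - GO = 58.526 - 58.202 = 0.3240

0.3240


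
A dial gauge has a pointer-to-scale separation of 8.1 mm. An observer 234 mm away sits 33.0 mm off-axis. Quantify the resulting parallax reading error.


error = h * offset / d
= 8.1 * 33.0 / 234
= 1.1423

1.1423


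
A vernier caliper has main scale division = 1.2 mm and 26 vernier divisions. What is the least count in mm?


LC = MSD / n_div
= 1.2 / 26
= 0.0462

0.0462


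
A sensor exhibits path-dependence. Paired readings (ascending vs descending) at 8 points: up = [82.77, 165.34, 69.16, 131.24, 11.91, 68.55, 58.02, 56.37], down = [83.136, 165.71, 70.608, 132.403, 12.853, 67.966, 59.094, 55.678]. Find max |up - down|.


|82.77 - 83.136| = 0.3660
|165.34 - 165.71| = 0.3700
|69.16 - 70.608| = 1.4480
|131.24 - 132.403| = 1.1630
|11.91 - 12.853| = 0.9430
|68.55 - 67.966| = 0.5840
|58.02 - 59.094| = 1.0740
|56.37 - 55.678| = 0.6920
hysteresis = max(diffs) = 1.4480

1.4480


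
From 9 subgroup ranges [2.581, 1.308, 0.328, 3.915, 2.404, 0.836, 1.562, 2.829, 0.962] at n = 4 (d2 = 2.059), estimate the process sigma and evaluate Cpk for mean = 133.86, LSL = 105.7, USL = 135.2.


R_bar = (2.581 + 1.308 + 0.328 + 3.915 + 2.404 + 0.836 + 1.562 + 2.829 + 0.962) / 9 = 1.8583333
sigma = R_bar / d2 = 1.8583333 / 2.059 = 0.90254167
Cp = (USL - LSL)/(6*sigma) = (135.2 - 105.7)/(6*0.90254167) = 5.4476
Cpu = (135.2 - 133.86)/(3*0.90254167) = 0.4949
Cpl = (133.86 - 105.7)/(3*0.90254167) = 10.4003
Cpk = min(Cpu, Cpl) = 0.4949

0.4949


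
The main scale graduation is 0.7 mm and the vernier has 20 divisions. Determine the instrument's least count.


LC = MSD / n_div
= 0.7 / 20
= 0.0350

0.0350


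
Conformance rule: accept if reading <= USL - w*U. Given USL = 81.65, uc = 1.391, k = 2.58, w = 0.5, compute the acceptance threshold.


U = k * uc = 2.58 * 1.391 = 3.58878
guard band g = w * U = 0.5 * 3.58878 = 1.79439
AL = USL - g = 81.65 - 1.79439
AL = 79.8556

79.8556


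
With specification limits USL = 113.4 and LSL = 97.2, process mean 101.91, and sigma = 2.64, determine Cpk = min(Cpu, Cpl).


Cpu = (USL - mean) / (3*sigma) = (113.4 - 101.91) / (3*2.64) = 1.4508
Cpl = (mean - LSL) / (3*sigma) = (101.91 - 97.2) / (3*2.64) = 0.5947
Cpk = min(Cpu, Cpl) = 0.5947

0.5947


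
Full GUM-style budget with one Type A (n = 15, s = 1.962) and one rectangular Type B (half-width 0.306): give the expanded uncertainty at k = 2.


u_A = s / sqrt(n) = 1.962 / sqrt(15) = 0.50658622
u_B = half_width / sqrt(3) = 0.306 / sqrt(3) = 0.17666918
uc = sqrt(u_A^2 + u_B^2) = sqrt(0.50658622^2 + 0.17666918^2) = 0.53650871
U = k * uc = 2 * 0.53650871
U = 1.0730

1.0730


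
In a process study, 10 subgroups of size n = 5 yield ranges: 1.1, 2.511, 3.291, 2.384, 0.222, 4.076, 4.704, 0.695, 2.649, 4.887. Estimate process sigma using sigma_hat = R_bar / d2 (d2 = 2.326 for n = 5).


R_bar = (1.1 + 2.511 + 3.291 + 2.384 + 0.222 + 4.076 + 4.704 + 0.695 + 2.649 + 4.887) / 10
R_bar = 26.519 / 10 = 2.6519
sigma_hat = R_bar / d2 = 2.6519 / 2.326 = 1.1401

1.1401


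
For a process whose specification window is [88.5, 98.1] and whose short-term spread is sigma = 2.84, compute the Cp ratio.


Cp = (USL - LSL) / (6 * sigma)
= (98.1 - 88.5) / (6 * 2.84)
= 9.6000 / 17.0400
= 0.5634

0.5634


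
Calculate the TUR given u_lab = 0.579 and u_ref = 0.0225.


TUR = u_lab / u_ref
= 0.579 / 0.0225
= 25.7333

25.7333


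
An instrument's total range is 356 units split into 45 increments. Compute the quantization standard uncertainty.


resolution = range / divisions
resolution = 356 / 45 = 7.9111111
u_res = resolution / (2*sqrt(3))
u_res = 7.9111111 / 3.4641016
u_res = 2.2837

2.2837


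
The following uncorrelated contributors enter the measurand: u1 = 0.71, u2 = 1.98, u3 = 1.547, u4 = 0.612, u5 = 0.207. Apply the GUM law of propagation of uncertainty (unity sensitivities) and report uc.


uc = sqrt(0.71^2 + 1.98^2 + 1.547^2 + 0.612^2 + 0.207^2)
uc = sqrt(7.235102)
uc = 2.6898

2.6898


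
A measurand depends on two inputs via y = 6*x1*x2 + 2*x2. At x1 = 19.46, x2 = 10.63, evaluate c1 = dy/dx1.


y = 6*x1*x2 + 2*x2
dy/dx1 = 6*x2
Evaluate at x2 = 10.63: c1 = 6 * 10.63
c1 = 63.7800

63.7800


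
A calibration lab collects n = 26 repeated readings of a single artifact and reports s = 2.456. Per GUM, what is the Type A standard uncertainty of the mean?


u_A = s / sqrt(n)
u_A = 2.456 / sqrt(26)
u_A = 2.456 / 5.0990195
u_A = 0.4817

0.4817


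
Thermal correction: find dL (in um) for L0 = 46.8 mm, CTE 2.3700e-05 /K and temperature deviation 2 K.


dL = L * alpha * dT
= 46.8 * 2.3700e-05 * 2
= 0.0022183 mm
dL_um = 0.0022183 * 1000 = 2.2183 um

2.2183


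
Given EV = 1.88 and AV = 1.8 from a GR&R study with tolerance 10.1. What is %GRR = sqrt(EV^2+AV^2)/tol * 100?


GRR = sqrt(EV^2 + AV^2) = sqrt(1.88^2 + 1.8^2) = 2.6027678
%GRR = GRR / tol * 100 = 2.6027678 / 10.1 * 100
%GRR = 25.7700

25.7700


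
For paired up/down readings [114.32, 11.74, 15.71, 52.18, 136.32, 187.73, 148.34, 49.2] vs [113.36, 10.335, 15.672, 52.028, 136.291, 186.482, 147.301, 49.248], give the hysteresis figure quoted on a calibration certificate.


|114.32 - 113.36| = 0.9600
|11.74 - 10.335| = 1.4050
|15.71 - 15.672| = 0.0380
|52.18 - 52.028| = 0.1520
|136.32 - 136.291| = 0.0290
|187.73 - 186.482| = 1.2480
|148.34 - 147.301| = 1.0390
|49.2 - 49.248| = 0.0480
hysteresis = max(diffs) = 1.4050

1.4050


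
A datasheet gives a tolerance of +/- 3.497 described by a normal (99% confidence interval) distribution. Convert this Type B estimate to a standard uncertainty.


u_B = half_width / 2.576
u_B = 3.497 / 2.576
u_B = 1.3575

1.3575


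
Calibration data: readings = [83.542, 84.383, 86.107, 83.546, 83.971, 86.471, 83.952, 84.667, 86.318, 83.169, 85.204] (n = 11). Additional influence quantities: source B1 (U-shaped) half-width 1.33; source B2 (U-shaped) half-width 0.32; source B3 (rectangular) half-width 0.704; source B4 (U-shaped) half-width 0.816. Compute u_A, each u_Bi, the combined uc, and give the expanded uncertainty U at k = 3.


mean = (83.542 + 84.383 + 86.107 + 83.546 + 83.971 + 86.471 + 83.952 + 84.667 + 86.318 + 83.169 + 85.204) / 11 = 84.66636364
s = sqrt(sum((x - mean)^2)/(n-1)) = 1.1909974
u_A = s / sqrt(n) = 1.1909974 / sqrt(11) = 0.35909923
u_B1 = 1.33 / sqrt(2) = 0.94045202
u_B2 = 0.32 / sqrt(2) = 0.22627417
u_B3 = 0.704 / sqrt(3) = 0.40645459
u_B4 = 0.816 / sqrt(2) = 0.57699913
uc = sqrt(0.35909923^2 + 0.94045202^2 + 0.22627417^2 + 0.40645459^2 + 0.57699913^2) = 1.2500942
U = k * uc = 3 * 1.2500942
U = 3.7503

3.7503


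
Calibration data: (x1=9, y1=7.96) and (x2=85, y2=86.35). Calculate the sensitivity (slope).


slope = (y2 - y1) / (x2 - x1)
= (86.35 - 7.96) / (85 - 9)
= 78.3900 / 76
= 1.0314

1.0314


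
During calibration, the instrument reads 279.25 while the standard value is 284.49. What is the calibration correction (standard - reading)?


Correction = standard - reading
= 284.49 - 279.25
= 5.2400

5.2400


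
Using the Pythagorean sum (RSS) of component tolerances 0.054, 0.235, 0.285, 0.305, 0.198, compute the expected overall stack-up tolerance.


RSS = sqrt(0.054^2 + 0.235^2 + 0.285^2 + 0.305^2 + 0.198^2)
= sqrt(0.271595)
= 0.5211

0.5211


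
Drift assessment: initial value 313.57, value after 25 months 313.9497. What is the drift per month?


rate = (v2 - v1) / months
= (313.9497 - 313.57) / 25
= 0.3797 / 25
= 0.0152

0.0152


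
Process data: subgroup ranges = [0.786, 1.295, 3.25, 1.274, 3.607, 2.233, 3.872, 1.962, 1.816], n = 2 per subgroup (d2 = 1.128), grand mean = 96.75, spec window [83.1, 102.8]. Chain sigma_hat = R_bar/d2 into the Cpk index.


R_bar = (0.786 + 1.295 + 3.25 + 1.274 + 3.607 + 2.233 + 3.872 + 1.962 + 1.816) / 9 = 2.2327778
sigma = R_bar / d2 = 2.2327778 / 1.128 = 1.9794129
Cp = (USL - LSL)/(6*sigma) = (102.8 - 83.1)/(6*1.9794129) = 1.6587
Cpu = (102.8 - 96.75)/(3*1.9794129) = 1.0188
Cpl = (96.75 - 83.1)/(3*1.9794129) = 2.2987
Cpk = min(Cpu, Cpl) = 1.0188

1.0188


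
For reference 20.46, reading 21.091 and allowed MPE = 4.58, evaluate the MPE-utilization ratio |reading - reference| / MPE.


e = indication - reference = 21.091 - 20.46 = 0.6310
|e| = 0.6310
ratio = |e| / MPE = 0.6310 / 4.58
ratio = 0.1378

0.1378


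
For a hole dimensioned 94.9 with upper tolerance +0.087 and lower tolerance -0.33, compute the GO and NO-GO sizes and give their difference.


GO = nominal - lower_tol (smallest hole = maximum material condition)
GO = 94.9 - 0.33 = 94.57
NO-GO = nominal + upper_tol (largest hole = least material condition)
NO-GO = 94.9 + 0.087 = 94.987
spread = NO-GO - GO = 94.987 - 94.57 = 0.4170

0.4170


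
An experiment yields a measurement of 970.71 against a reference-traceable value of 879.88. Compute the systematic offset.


Systematic error = measured - true
= 970.71 - 879.88
= 90.8300

90.8300


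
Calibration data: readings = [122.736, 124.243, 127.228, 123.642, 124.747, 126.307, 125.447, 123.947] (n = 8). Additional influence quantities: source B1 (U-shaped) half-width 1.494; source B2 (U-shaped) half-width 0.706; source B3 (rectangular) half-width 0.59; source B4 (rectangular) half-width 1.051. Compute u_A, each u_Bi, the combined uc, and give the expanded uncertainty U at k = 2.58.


mean = (122.736 + 124.243 + 127.228 + 123.642 + 124.747 + 126.307 + 125.447 + 123.947) / 8 = 124.787125
s = sqrt(sum((x - mean)^2)/(n-1)) = 1.4747999
u_A = s / sqrt(n) = 1.4747999 / sqrt(8) = 0.52142051
u_B1 = 1.494 / sqrt(2) = 1.0564175
u_B2 = 0.706 / sqrt(2) = 0.49921739
u_B3 = 0.59 / sqrt(3) = 0.34063666
u_B4 = 1.051 / sqrt(3) = 0.60679513
uc = sqrt(0.52142051^2 + 1.0564175^2 + 0.49921739^2 + 0.34063666^2 + 0.60679513^2) = 1.4564851
U = k * uc = 2.58 * 1.4564851
U = 3.7577

3.7577


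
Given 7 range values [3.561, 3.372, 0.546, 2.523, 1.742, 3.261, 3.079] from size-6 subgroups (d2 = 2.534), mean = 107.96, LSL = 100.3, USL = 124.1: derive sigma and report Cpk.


R_bar = (3.561 + 3.372 + 0.546 + 2.523 + 1.742 + 3.261 + 3.079) / 7 = 2.5834286
sigma = R_bar / d2 = 2.5834286 / 2.534 = 1.0195062
Cp = (USL - LSL)/(6*sigma) = (124.1 - 100.3)/(6*1.0195062) = 3.8908
Cpu = (124.1 - 107.96)/(3*1.0195062) = 5.2771
Cpl = (107.96 - 100.3)/(3*1.0195062) = 2.5045
Cpk = min(Cpu, Cpl) = 2.5045

2.5045


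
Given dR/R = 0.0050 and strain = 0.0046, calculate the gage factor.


GF = (dR/R) / epsilon
= 0.0050 / 0.0046
= 1.0870

1.0870


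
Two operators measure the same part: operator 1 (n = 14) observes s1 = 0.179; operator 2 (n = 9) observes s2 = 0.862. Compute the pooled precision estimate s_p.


s_p = sqrt(((n1-1)*s1^2 + (n2-1)*s2^2) / (n1+n2-2))
numerator = (14-1)*0.179^2 + (9-1)*0.862^2 = 0.416533 + 5.944352 = 6.360885
denominator = 14 + 9 - 2 = 21
s_p^2 = 6.360885 / 21 = 0.30289929
s_p = sqrt(0.30289929) = 0.5504

0.5504


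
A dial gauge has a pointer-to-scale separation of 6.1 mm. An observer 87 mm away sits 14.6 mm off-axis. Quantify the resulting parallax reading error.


error = h * offset / d
= 6.1 * 14.6 / 87
= 1.0237

1.0237


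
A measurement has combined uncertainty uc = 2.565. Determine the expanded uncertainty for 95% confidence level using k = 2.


U = k * uc
U = 2 * 2.565
U = 5.1300

5.1300


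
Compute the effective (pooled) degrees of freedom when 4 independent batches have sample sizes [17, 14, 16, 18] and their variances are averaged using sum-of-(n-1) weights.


nu = sum_i (n_i - 1)
nu = ((17 - 1) + (14 - 1) + (16 - 1) + (18 - 1))
nu = 16 + 13 + 15 + 17
nu = 61

61


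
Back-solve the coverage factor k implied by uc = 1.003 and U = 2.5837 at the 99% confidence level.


k = U / uc
k = 2.5837 / 1.003
k = 2.576

2.576


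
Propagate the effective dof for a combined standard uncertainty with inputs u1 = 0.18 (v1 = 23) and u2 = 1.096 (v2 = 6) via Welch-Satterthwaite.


uc = sqrt(u1^2 + u2^2) = sqrt(0.18^2 + 1.096^2) = 1.1106827
v_eff = uc^4 / (u1^4/v1 + u2^4/v2)
= 1.1106827^4 / (0.18^4/23 + 1.096^4/6)
= 1.5218086 / 0.24053229
v_eff = 6.3268

6.3268


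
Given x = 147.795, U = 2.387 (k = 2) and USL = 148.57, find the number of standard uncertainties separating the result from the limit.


u = U / k = 2.387 / 2 = 1.1935
margin = |USL - x| = |148.57 - 147.795| = 0.775
z = margin / u = 0.775 / 1.1935
z = 0.6494

0.6494


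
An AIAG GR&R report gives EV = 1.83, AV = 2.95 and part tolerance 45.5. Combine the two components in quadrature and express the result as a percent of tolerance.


GRR = sqrt(EV^2 + AV^2) = sqrt(1.83^2 + 2.95^2) = 3.4715126
%GRR = GRR / tol * 100 = 3.4715126 / 45.5 * 100
%GRR = 7.6297

7.6297


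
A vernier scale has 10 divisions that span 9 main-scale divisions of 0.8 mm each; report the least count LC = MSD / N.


LC = MSD / n_div
= 0.8 / 10
= 0.0800

0.0800


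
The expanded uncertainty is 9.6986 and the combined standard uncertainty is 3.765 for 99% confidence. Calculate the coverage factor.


k = U / uc
k = 9.6986 / 3.765
k = 2.576

2.576


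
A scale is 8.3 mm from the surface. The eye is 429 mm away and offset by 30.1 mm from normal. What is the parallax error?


error = h * offset / d
= 8.3 * 30.1 / 429
= 0.5824

0.5824


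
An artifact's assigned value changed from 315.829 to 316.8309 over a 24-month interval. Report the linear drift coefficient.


rate = (v2 - v1) / months
= (316.8309 - 315.829) / 24
= 1.0019 / 24
= 0.0417

0.0417


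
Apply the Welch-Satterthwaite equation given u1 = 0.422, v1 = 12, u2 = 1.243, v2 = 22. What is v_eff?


uc = sqrt(u1^2 + u2^2) = sqrt(0.422^2 + 1.243^2) = 1.3126816
v_eff = uc^4 / (u1^4/v1 + u2^4/v2)
= 1.3126816^4 / (0.422^4/12 + 1.243^4/22)
= 2.9691873 / 0.11115084
v_eff = 26.7131

26.7131


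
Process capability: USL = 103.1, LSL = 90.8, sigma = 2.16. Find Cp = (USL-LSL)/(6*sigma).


Cp = (USL - LSL) / (6 * sigma)
= (103.1 - 90.8) / (6 * 2.16)
= 12.3000 / 12.9600
= 0.9491

0.9491


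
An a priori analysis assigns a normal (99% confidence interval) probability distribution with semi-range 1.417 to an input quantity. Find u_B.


u_B = half_width / 2.576
u_B = 1.417 / 2.576
u_B = 0.5501

0.5501


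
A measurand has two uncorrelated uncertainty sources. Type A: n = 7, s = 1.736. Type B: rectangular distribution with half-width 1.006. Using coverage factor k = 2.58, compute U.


u_A = s / sqrt(n) = 1.736 / sqrt(7) = 0.65614633
u_B = half_width / sqrt(3) = 1.006 / sqrt(3) = 0.58081437
uc = sqrt(u_A^2 + u_B^2) = sqrt(0.65614633^2 + 0.58081437^2) = 0.87628382
U = k * uc = 2.58 * 0.87628382
U = 2.2608

2.2608


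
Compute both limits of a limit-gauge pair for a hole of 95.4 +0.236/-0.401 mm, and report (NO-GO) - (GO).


GO = nominal - lower_tol (smallest hole = maximum material condition)
GO = 95.4 - 0.401 = 94.999
NO-GO = nominal + upper_tol (largest hole = least material condition)
NO-GO = 95.4 + 0.236 = 95.636
spread = NO-GO - GO = 95.636 - 94.999 = 0.6370

0.6370


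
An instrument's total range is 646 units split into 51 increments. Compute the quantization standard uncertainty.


resolution = range / divisions
resolution = 646 / 51 = 12.666667
u_res = resolution / (2*sqrt(3))
u_res = 12.666667 / 3.4641016
u_res = 3.6566

3.6566


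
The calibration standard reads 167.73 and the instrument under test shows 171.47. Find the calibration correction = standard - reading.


Correction = standard - reading
= 167.73 - 171.47
= -3.7400

-3.7400


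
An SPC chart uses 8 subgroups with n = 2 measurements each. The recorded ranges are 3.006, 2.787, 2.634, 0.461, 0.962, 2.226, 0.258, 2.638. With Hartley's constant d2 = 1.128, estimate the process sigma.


R_bar = (3.006 + 2.787 + 2.634 + 0.461 + 0.962 + 2.226 + 0.258 + 2.638) / 8
R_bar = 14.972 / 8 = 1.8715
sigma_hat = R_bar / d2 = 1.8715 / 1.128 = 1.6591

1.6591


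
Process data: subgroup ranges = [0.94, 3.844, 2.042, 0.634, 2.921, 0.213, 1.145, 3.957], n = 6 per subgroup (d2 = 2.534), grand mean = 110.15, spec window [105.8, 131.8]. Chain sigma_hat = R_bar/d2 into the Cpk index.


R_bar = (0.94 + 3.844 + 2.042 + 0.634 + 2.921 + 0.213 + 1.145 + 3.957) / 8 = 1.962
sigma = R_bar / d2 = 1.962 / 2.534 = 0.77426993
Cp = (USL - LSL)/(6*sigma) = (131.8 - 105.8)/(6*0.77426993) = 5.5967
Cpu = (131.8 - 110.15)/(3*0.77426993) = 9.3206
Cpl = (110.15 - 105.8)/(3*0.77426993) = 1.8727
Cpk = min(Cpu, Cpl) = 1.8727

1.8727


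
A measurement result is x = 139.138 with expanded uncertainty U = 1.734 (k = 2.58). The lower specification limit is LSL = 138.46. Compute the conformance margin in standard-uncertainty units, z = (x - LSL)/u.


u = U / k = 1.734 / 2.58 = 0.67209302
margin = |LSL - x| = |138.46 - 139.138| = 0.678
z = margin / u = 0.678 / 0.67209302
z = 1.0088

1.0088


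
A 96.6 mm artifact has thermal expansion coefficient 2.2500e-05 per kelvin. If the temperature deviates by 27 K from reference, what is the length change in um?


dL = L * alpha * dT
= 96.6 * 2.2500e-05 * 27
= 0.0586845 mm
dL_um = 0.0586845 * 1000 = 58.6845 um

58.6845


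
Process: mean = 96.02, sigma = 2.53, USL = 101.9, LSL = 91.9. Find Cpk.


Cpu = (USL - mean) / (3*sigma) = (101.9 - 96.02) / (3*2.53) = 0.7747
Cpl = (mean - LSL) / (3*sigma) = (96.02 - 91.9) / (3*2.53) = 0.5428
Cpk = min(Cpu, Cpl) = 0.5428

0.5428


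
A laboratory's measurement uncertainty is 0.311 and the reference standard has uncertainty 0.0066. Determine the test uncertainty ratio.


TUR = u_lab / u_ref
= 0.311 / 0.0066
= 47.1212

47.1212


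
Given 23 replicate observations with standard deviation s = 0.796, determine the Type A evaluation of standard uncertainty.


u_A = s / sqrt(n)
u_A = 0.796 / sqrt(23)
u_A = 0.796 / 4.7958315
u_A = 0.1660

0.1660


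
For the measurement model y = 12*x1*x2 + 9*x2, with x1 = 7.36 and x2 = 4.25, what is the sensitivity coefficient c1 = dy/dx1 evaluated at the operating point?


y = 12*x1*x2 + 9*x2
dy/dx1 = 12*x2
Evaluate at x2 = 4.25: c1 = 12 * 4.25
c1 = 51.0000

51.0000


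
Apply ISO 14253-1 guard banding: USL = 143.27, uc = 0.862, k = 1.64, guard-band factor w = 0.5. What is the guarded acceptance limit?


U = k * uc = 1.64 * 0.862 = 1.41368
guard band g = w * U = 0.5 * 1.41368 = 0.70684
AL = USL - g = 143.27 - 0.70684
AL = 142.5632

142.5632


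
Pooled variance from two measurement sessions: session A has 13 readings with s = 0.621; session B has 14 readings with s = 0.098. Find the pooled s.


s_p = sqrt(((n1-1)*s1^2 + (n2-1)*s2^2) / (n1+n2-2))
numerator = (13-1)*0.621^2 + (14-1)*0.098^2 = 4.627692 + 0.124852 = 4.752544
denominator = 13 + 14 - 2 = 25
s_p^2 = 4.752544 / 25 = 0.19010176
s_p = sqrt(0.19010176) = 0.4360

0.4360


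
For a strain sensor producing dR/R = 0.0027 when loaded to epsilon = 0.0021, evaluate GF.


GF = (dR/R) / epsilon
= 0.0027 / 0.0021
= 1.2857

1.2857


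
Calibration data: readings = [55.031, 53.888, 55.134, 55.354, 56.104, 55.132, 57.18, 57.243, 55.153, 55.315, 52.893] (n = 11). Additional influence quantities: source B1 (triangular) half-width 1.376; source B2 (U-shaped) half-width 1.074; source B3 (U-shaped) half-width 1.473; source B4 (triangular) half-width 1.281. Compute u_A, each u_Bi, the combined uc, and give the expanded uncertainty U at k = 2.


mean = (55.031 + 53.888 + 55.134 + 55.354 + 56.104 + 55.132 + 57.18 + 57.243 + 55.153 + 55.315 + 52.893) / 11 = 55.31154545
s = sqrt(sum((x - mean)^2)/(n-1)) = 1.2607491
u_A = s / sqrt(n) = 1.2607491 / sqrt(11) = 0.38013016
u_B1 = 1.376 / sqrt(6) = 0.56174965
u_B2 = 1.074 / sqrt(2) = 0.75943268
u_B3 = 1.473 / sqrt(2) = 1.0415683
u_B4 = 1.281 / sqrt(6) = 0.52296606
uc = sqrt(0.38013016^2 + 0.56174965^2 + 0.75943268^2 + 1.0415683^2 + 0.52296606^2) = 1.5476297
U = k * uc = 2 * 1.5476297
U = 3.0953

3.0953


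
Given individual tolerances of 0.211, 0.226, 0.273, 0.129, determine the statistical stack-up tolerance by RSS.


RSS = sqrt(0.211^2 + 0.226^2 + 0.273^2 + 0.129^2)
= sqrt(0.186767)
= 0.4322

0.4322


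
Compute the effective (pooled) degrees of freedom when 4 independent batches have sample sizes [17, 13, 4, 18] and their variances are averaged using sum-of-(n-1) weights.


nu = sum_i (n_i - 1)
nu = ((17 - 1) + (13 - 1) + (4 - 1) + (18 - 1))
nu = 16 + 12 + 3 + 17
nu = 48

48


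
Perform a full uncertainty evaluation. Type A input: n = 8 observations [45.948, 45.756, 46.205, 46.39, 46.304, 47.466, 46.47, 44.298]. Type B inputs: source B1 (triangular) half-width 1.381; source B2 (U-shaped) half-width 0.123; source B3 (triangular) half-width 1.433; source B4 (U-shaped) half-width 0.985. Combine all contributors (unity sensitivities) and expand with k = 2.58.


mean = (45.948 + 45.756 + 46.205 + 46.39 + 46.304 + 47.466 + 46.47 + 44.298) / 8 = 46.104625
s = sqrt(sum((x - mean)^2)/(n-1)) = 0.88866432
u_A = s / sqrt(n) = 0.88866432 / sqrt(8) = 0.31419028
u_B1 = 1.381 / sqrt(6) = 0.56379089
u_B2 = 0.123 / sqrt(2) = 0.086974134
u_B3 = 1.433 / sqrt(6) = 0.5850198
u_B4 = 0.985 / sqrt(2) = 0.69650018
uc = sqrt(0.31419028^2 + 0.56379089^2 + 0.086974134^2 + 0.5850198^2 + 0.69650018^2) = 1.118705
U = k * uc = 2.58 * 1.118705
U = 2.8863

2.8863


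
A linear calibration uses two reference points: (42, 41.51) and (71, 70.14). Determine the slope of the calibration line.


slope = (y2 - y1) / (x2 - x1)
= (70.14 - 41.51) / (71 - 42)
= 28.6300 / 29
= 0.9872

0.9872


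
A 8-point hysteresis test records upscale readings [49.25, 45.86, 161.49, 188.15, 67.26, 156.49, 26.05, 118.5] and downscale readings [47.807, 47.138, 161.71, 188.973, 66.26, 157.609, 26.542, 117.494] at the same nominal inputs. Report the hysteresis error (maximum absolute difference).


|49.25 - 47.807| = 1.4430
|45.86 - 47.138| = 1.2780
|161.49 - 161.71| = 0.2200
|188.15 - 188.973| = 0.8230
|67.26 - 66.26| = 1.0000
|156.49 - 157.609| = 1.1190
|26.05 - 26.542| = 0.4920
|118.5 - 117.494| = 1.0060
hysteresis = max(diffs) = 1.4430

1.4430


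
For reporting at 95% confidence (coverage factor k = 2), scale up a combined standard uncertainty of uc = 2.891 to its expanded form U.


U = k * uc
U = 2 * 2.891
U = 5.7820

5.7820


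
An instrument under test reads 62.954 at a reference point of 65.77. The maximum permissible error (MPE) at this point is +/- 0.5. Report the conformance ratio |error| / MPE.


e = indication - reference = 62.954 - 65.77 = -2.8160
|e| = 2.8160
ratio = |e| / MPE = 2.8160 / 0.5
ratio = 5.6320

5.6320


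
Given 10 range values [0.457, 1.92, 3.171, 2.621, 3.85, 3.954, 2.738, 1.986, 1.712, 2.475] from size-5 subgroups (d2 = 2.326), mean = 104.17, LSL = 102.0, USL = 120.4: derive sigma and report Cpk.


R_bar = (0.457 + 1.92 + 3.171 + 2.621 + 3.85 + 3.954 + 2.738 + 1.986 + 1.712 + 2.475) / 10 = 2.4884
sigma = R_bar / d2 = 2.4884 / 2.326 = 1.0698194
Cp = (USL - LSL)/(6*sigma) = (120.4 - 102.0)/(6*1.0698194) = 2.8665
Cpu = (120.4 - 104.17)/(3*1.0698194) = 5.0569
Cpl = (104.17 - 102.0)/(3*1.0698194) = 0.6761
Cpk = min(Cpu, Cpl) = 0.6761

0.6761


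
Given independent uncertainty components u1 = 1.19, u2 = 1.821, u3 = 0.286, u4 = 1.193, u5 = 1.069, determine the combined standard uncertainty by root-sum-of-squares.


uc = sqrt(1.19^2 + 1.821^2 + 0.286^2 + 1.193^2 + 1.069^2)
uc = sqrt(7.379947)
uc = 2.7166

2.7166


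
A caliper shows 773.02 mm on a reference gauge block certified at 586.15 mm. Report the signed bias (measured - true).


Systematic error = measured - true
= 773.02 - 586.15
= 186.8700

186.8700


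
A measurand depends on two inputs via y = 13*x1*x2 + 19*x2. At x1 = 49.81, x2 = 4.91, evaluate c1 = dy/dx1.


y = 13*x1*x2 + 19*x2
dy/dx1 = 13*x2
Evaluate at x2 = 4.91: c1 = 13 * 4.91
c1 = 63.8300

63.8300


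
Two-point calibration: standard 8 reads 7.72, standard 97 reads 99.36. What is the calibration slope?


slope = (y2 - y1) / (x2 - x1)
= (99.36 - 7.72) / (97 - 8)
= 91.6400 / 89
= 1.0297

1.0297


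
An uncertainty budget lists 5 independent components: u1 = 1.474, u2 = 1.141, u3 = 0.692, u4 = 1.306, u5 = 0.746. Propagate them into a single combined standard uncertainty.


uc = sqrt(1.474^2 + 1.141^2 + 0.692^2 + 1.306^2 + 0.746^2)
uc = sqrt(6.215573)
uc = 2.4931

2.4931


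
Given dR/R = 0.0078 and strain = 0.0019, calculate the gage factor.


GF = (dR/R) / epsilon
= 0.0078 / 0.0019
= 4.1053

4.1053


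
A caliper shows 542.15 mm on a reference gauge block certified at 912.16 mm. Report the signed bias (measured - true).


Systematic error = measured - true
= 542.15 - 912.16
= -370.0100

-370.0100
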